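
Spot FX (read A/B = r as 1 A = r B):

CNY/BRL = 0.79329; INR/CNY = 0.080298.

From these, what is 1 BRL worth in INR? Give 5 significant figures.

1 BRL ÷ 0.79329 = 1.26057 CNY
1.26057 CNY ÷ 0.080298 = 15.6987 INR

BRL/INR = 15.699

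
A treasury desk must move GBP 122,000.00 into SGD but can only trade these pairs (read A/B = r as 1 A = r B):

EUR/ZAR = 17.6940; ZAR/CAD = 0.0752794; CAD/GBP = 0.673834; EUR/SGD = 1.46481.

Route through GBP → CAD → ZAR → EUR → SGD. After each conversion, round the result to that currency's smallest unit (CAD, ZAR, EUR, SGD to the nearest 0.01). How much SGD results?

GBP 122,000.00 ÷ 0.673834 = CAD 181,053.49
CAD 181,053.49 ÷ 0.0752794 = ZAR 2,405,086.78
ZAR 2,405,086.78 ÷ 17.6940 = EUR 135,926.69
EUR 135,926.69 × 1.46481 = SGD 199,106.77

SGD 199,106.77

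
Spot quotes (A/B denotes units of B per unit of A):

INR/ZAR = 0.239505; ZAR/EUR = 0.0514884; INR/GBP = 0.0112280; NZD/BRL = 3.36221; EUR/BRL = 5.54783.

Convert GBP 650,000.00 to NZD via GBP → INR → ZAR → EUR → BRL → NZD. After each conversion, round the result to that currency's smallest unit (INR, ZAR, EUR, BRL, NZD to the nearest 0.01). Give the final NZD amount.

NZD 1,177,967.33

GBP 650,000.00 ÷ 0.0112280 = INR 57,890,986.82
INR 57,890,986.82 × 0.239505 = ZAR 13,865,180.80
ZAR 13,865,180.80 × 0.0514884 = EUR 713,895.98
EUR 713,895.98 × 5.54783 = BRL 3,960,573.53
BRL 3,960,573.53 ÷ 3.36221 = NZD 1,177,967.33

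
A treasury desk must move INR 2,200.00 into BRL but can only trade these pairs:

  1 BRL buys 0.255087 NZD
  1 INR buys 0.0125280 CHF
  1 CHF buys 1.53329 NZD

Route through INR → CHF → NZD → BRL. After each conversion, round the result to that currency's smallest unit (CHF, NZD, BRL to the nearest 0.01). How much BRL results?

INR 2,200.00 × 0.0125280 = CHF 27.56
CHF 27.56 × 1.53329 = NZD 42.26
NZD 42.26 ÷ 0.255087 = BRL 165.67

BRL 165.67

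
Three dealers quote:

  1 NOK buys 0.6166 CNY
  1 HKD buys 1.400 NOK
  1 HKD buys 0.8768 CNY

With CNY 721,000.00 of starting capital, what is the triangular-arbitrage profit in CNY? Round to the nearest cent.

Profitable loop is CNY → NOK → HKD → CNY:
CNY 721,000.00 ÷ 0.6166 = NOK 1,169,315.60
NOK 1,169,315.60 ÷ 1.400 = HKD 835,225.43
HKD 835,225.43 × 0.8768 = CNY 732,325.66
Profit = CNY 732,325.66 − CNY 721,000.00

Profit: CNY 11,325.66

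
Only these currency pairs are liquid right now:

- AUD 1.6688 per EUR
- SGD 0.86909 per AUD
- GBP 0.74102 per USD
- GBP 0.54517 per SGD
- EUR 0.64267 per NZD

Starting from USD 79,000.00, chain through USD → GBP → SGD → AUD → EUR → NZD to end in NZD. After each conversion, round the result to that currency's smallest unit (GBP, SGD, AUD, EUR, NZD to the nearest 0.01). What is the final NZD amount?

USD 79,000.00 × 0.74102 = GBP 58,540.58
GBP 58,540.58 ÷ 0.54517 = SGD 107,380.41
SGD 107,380.41 ÷ 0.86909 = AUD 123,554.99
AUD 123,554.99 ÷ 1.6688 = EUR 74,038.23
EUR 74,038.23 ÷ 0.64267 = NZD 115,204.12

NZD 115,204.12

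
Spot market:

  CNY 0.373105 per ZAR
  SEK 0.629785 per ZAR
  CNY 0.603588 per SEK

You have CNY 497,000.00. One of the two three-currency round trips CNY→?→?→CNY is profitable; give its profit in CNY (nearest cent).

Profit: CNY 9,358.65

Profitable loop is CNY → ZAR → SEK → CNY:
CNY 497,000.00 ÷ 0.373105 = ZAR 1,332,064.70
ZAR 1,332,064.70 × 0.629785 = SEK 838,914.37
SEK 838,914.37 × 0.603588 = CNY 506,358.65
Profit = CNY 506,358.65 − CNY 497,000.00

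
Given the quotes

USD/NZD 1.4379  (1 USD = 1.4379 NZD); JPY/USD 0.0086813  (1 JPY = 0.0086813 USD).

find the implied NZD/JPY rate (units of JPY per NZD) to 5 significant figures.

1 NZD ÷ 1.4379 = 0.695459 USD
0.695459 USD ÷ 0.0086813 = 80.11 JPY

NZD/JPY = 80.110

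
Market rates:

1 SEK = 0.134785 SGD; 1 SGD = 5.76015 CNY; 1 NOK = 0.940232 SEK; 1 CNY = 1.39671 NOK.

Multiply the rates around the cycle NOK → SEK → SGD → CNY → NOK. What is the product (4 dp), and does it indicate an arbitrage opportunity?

Around NOK → SEK → SGD → CNY → NOK: 1 × 0.940232 × 0.134785 × 5.76015 × 1.39671 = 1.019569
Product > 1; profitable direction is NOK → SEK → SGD → CNY → NOK.

1.0196 (arbitrage exists)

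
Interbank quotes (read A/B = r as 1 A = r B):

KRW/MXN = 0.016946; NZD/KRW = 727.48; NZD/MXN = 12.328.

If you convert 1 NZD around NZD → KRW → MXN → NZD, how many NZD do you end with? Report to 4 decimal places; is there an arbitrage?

Around NZD → KRW → MXN → NZD: 1 × 727.48 × 0.016946 ÷ 12.328 = 0.999990
Product ≈ 1 (deviation 0.001%, within rounding noise).

1.0000 (no arbitrage)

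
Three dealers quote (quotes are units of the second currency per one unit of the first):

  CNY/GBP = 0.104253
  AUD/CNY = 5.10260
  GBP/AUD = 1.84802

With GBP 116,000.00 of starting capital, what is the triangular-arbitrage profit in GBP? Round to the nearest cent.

Profitable loop is GBP → CNY → AUD → GBP:
GBP 116,000.00 ÷ 0.104253 = CNY 1,112,677.81
CNY 1,112,677.81 ÷ 5.10260 = AUD 218,060.95
AUD 218,060.95 ÷ 1.84802 = GBP 117,997.07
Profit = GBP 117,997.07 − GBP 116,000.00

Profit: GBP 1,997.07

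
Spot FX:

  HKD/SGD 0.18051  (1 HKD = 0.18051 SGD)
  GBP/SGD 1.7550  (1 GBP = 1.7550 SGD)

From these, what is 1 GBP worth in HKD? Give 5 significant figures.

1 GBP × 1.7550 = 1.755 SGD
1.755 SGD ÷ 0.18051 = 9.72245 HKD

GBP/HKD = 9.7225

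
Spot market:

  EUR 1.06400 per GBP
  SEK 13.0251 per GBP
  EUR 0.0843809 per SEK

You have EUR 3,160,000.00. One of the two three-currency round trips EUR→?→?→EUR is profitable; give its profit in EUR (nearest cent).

Profit: EUR 104,154.26

Profitable loop is EUR → GBP → SEK → EUR:
EUR 3,160,000.00 ÷ 1.06400 = GBP 2,969,924.81
GBP 2,969,924.81 × 13.0251 = SEK 38,683,567.67
SEK 38,683,567.67 × 0.0843809 = EUR 3,264,154.26
Profit = EUR 3,264,154.26 − EUR 3,160,000.00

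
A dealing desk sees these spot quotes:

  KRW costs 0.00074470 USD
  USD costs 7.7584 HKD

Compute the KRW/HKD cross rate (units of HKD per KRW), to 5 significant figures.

1 KRW × 0.00074470 = 0.0007447 USD
0.0007447 USD × 7.7584 = 0.00577768 HKD

KRW/HKD = 0.0057777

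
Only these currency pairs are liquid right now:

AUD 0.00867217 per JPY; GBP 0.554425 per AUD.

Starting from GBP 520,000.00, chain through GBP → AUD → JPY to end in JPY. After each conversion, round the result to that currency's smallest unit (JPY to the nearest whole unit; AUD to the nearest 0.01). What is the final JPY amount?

GBP 520,000.00 ÷ 0.554425 = AUD 937,908.64
AUD 937,908.64 ÷ 0.00867217 = JPY 108,151,551

JPY 108,151,551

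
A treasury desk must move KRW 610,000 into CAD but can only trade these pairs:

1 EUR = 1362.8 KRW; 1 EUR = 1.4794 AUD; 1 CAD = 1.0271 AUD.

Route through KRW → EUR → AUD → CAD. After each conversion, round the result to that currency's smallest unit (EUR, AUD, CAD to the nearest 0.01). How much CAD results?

KRW 610,000 ÷ 1362.8 = EUR 447.61
EUR 447.61 × 1.4794 = AUD 662.19
AUD 662.19 ÷ 1.0271 = CAD 644.72

CAD 644.72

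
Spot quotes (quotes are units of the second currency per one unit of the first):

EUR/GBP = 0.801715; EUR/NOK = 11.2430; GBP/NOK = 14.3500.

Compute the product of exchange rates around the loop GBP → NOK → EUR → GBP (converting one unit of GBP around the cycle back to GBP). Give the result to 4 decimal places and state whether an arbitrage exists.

Around GBP → NOK → EUR → GBP: 1 × 14.3500 ÷ 11.2430 × 0.801715 = 1.023269
Product > 1; profitable direction is GBP → NOK → EUR → GBP.

1.0233 (arbitrage exists)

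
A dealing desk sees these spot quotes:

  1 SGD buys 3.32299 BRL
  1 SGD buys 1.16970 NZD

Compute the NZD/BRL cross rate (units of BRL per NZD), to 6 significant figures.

1 NZD ÷ 1.16970 = 0.85492 SGD
0.85492 SGD × 3.32299 = 2.84089 BRL

NZD/BRL = 2.84089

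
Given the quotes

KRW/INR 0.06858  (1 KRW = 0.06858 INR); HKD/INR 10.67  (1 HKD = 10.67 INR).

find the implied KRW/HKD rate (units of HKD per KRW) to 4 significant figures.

KRW/HKD = 0.006427

1 KRW × 0.06858 = 0.06858 INR
0.06858 INR ÷ 10.67 = 0.00642737 HKD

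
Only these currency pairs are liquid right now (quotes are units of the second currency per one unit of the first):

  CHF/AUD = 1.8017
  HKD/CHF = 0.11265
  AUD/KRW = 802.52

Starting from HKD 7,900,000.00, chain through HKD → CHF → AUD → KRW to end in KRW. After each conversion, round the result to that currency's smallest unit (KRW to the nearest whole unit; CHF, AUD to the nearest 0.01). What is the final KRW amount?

HKD 7,900,000.00 × 0.11265 = CHF 889,935.00
CHF 889,935.00 × 1.8017 = AUD 1,603,395.89
AUD 1,603,395.89 × 802.52 = KRW 1,286,757,270

KRW 1,286,757,270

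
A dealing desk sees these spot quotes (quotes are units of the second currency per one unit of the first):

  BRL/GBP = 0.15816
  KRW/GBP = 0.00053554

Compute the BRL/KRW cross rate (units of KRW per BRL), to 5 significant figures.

1 BRL × 0.15816 = 0.15816 GBP
0.15816 GBP ÷ 0.00053554 = 295.328 KRW

BRL/KRW = 295.33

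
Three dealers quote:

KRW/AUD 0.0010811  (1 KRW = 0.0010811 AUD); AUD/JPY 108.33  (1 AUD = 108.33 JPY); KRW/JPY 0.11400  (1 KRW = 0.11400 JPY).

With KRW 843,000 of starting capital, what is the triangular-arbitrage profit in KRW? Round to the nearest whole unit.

Profitable loop is KRW → AUD → JPY → KRW:
KRW 843,000 × 0.0010811 = AUD 911.37
AUD 911.37 × 108.33 = JPY 98,728
JPY 98,728 ÷ 0.11400 = KRW 866,039
Profit = KRW 866,039 − KRW 843,000

Profit: KRW 23,039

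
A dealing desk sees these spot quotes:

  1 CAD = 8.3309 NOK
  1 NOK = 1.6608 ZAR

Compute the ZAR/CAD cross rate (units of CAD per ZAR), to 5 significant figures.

1 ZAR ÷ 1.6608 = 0.602119 NOK
0.602119 NOK ÷ 8.3309 = 0.0722754 CAD

ZAR/CAD = 0.072275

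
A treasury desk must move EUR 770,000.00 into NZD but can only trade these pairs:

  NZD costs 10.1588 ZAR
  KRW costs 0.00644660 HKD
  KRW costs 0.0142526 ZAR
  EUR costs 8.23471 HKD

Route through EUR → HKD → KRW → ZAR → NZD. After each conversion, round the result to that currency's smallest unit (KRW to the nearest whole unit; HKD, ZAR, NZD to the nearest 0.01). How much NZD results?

NZD 1,379,939.34

EUR 770,000.00 × 8.23471 = HKD 6,340,726.70
HKD 6,340,726.70 ÷ 0.00644660 = KRW 983,576,878
KRW 983,576,878 × 0.0142526 = ZAR 14,018,527.81
ZAR 14,018,527.81 ÷ 10.1588 = NZD 1,379,939.34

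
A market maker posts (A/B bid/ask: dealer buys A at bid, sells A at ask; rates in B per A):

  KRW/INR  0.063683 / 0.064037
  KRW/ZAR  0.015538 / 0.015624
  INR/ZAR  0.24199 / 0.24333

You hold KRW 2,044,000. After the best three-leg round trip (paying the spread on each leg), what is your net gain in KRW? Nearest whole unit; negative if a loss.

Best loop KRW → ZAR → INR → KRW:
KRW 2,044,000 × 0.015538 (sell KRW at bid) = ZAR 31,759.67
ZAR 31,759.67 ÷ 0.24333 (buy INR at ask) = INR 130,520.99
INR 130,520.99 ÷ 0.064037 (buy KRW at ask) = KRW 2,038,212

Net result: KRW -5,788 (no profitable arbitrage after spreads)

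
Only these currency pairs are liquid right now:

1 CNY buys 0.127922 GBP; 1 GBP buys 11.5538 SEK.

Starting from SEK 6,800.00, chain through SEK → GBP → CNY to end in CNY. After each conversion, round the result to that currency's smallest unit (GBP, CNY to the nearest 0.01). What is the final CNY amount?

SEK 6,800.00 ÷ 11.5538 = GBP 588.55
GBP 588.55 ÷ 0.127922 = CNY 4,600.85

CNY 4,600.85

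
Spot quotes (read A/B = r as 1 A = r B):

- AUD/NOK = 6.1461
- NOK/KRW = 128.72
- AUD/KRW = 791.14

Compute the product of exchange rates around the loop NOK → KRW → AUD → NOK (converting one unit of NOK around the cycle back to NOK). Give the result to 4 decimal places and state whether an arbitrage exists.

1.0000 (no arbitrage)

Around NOK → KRW → AUD → NOK: 1 × 128.72 ÷ 791.14 × 6.1461 = 0.999982
Product ≈ 1 (deviation 0.002%, within rounding noise).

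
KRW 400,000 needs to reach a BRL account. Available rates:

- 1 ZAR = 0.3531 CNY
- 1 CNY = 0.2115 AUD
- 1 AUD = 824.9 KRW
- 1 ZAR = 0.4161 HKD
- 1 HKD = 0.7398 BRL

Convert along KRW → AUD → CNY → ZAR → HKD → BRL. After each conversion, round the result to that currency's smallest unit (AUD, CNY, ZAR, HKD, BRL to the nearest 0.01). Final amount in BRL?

BRL 1,998.78

KRW 400,000 ÷ 824.9 = AUD 484.91
AUD 484.91 ÷ 0.2115 = CNY 2,292.72
CNY 2,292.72 ÷ 0.3531 = ZAR 6,493.12
ZAR 6,493.12 × 0.4161 = HKD 2,701.79
HKD 2,701.79 × 0.7398 = BRL 1,998.78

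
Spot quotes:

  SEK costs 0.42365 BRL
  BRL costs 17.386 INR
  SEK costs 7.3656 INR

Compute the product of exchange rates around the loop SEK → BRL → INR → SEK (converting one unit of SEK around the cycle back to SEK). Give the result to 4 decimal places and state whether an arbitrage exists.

1.0000 (no arbitrage)

Around SEK → BRL → INR → SEK: 1 × 0.42365 × 17.386 ÷ 7.3656 = 0.999997
Product ≈ 1 (deviation 0.000%, within rounding noise).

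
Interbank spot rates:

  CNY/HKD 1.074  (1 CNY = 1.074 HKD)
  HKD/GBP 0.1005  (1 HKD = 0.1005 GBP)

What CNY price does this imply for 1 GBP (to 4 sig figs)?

1 GBP ÷ 0.1005 = 9.95025 HKD
9.95025 HKD ÷ 1.074 = 9.26466 CNY

GBP/CNY = 9.265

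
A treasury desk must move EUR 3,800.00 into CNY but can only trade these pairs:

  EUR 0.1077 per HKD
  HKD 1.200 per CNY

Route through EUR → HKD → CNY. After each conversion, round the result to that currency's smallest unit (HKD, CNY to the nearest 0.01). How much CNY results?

CNY 29,402.66

EUR 3,800.00 ÷ 0.1077 = HKD 35,283.19
HKD 35,283.19 ÷ 1.200 = CNY 29,402.66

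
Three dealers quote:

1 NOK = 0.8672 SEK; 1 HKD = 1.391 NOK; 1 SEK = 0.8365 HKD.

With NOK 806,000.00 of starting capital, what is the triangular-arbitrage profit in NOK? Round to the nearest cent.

Profit: NOK 7,293.66

Profitable loop is NOK → SEK → HKD → NOK:
NOK 806,000.00 × 0.8672 = SEK 698,963.20
SEK 698,963.20 × 0.8365 = HKD 584,682.72
HKD 584,682.72 × 1.391 = NOK 813,293.66
Profit = NOK 813,293.66 − NOK 806,000.00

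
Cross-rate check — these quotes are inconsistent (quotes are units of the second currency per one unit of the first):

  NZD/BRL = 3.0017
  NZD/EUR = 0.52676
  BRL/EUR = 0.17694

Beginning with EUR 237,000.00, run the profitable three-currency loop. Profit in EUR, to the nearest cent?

Profit: EUR 1,962.01

Profitable loop is EUR → NZD → BRL → EUR:
EUR 237,000.00 ÷ 0.52676 = NZD 449,920.27
NZD 449,920.27 × 3.0017 = BRL 1,350,525.67
BRL 1,350,525.67 × 0.17694 = EUR 238,962.01
Profit = EUR 238,962.01 − EUR 237,000.00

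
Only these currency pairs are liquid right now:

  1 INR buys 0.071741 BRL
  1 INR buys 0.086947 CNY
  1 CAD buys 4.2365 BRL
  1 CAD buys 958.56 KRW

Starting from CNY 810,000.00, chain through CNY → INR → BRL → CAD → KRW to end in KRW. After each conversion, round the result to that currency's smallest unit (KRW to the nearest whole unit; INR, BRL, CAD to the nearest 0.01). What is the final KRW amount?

KRW 151,220,240

CNY 810,000.00 ÷ 0.086947 = INR 9,316,020.10
INR 9,316,020.10 × 0.071741 = BRL 668,340.60
BRL 668,340.60 ÷ 4.2365 = CAD 157,757.72
CAD 157,757.72 × 958.56 = KRW 151,220,240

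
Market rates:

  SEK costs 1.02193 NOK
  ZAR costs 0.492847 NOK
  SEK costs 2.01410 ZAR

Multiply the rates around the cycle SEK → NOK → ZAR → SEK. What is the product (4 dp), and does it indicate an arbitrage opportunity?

Around SEK → NOK → ZAR → SEK: 1 × 1.02193 ÷ 0.492847 ÷ 2.01410 = 1.029504
Product > 1; profitable direction is SEK → NOK → ZAR → SEK.

1.0295 (arbitrage exists)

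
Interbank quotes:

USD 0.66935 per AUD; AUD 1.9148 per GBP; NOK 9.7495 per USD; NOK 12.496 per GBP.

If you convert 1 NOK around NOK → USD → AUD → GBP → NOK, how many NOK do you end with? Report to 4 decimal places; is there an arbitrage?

Around NOK → USD → AUD → GBP → NOK: 1 ÷ 9.7495 ÷ 0.66935 ÷ 1.9148 × 12.496 = 1.000028
Product ≈ 1 (deviation 0.003%, within rounding noise).

1.0000 (no arbitrage)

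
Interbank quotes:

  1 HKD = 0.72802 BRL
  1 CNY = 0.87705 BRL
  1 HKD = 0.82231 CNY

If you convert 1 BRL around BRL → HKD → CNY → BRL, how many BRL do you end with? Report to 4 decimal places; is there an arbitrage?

Around BRL → HKD → CNY → BRL: 1 ÷ 0.72802 × 0.82231 × 0.87705 = 0.990642
Product < 1; profitable direction is BRL → CNY → HKD → BRL.

0.9906 (arbitrage exists)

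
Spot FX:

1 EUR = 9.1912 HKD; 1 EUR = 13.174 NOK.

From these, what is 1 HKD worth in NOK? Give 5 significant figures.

1 HKD ÷ 9.1912 = 0.1088 EUR
0.1088 EUR × 13.174 = 1.43333 NOK

HKD/NOK = 1.4333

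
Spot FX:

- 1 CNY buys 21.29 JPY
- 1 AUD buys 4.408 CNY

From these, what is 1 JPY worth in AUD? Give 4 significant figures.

JPY/AUD = 0.01066

1 JPY ÷ 21.29 = 0.0469704 CNY
0.0469704 CNY ÷ 4.408 = 0.0106557 AUD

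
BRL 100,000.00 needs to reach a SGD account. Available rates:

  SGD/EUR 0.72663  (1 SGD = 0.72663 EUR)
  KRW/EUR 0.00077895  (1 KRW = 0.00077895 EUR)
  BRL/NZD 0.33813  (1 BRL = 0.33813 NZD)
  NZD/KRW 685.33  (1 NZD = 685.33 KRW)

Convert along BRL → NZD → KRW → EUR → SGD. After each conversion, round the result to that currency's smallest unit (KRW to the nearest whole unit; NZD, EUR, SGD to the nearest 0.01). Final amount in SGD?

BRL 100,000.00 × 0.33813 = NZD 33,813.00
NZD 33,813.00 × 685.33 = KRW 23,173,063
KRW 23,173,063 × 0.00077895 = EUR 18,050.66
EUR 18,050.66 ÷ 0.72663 = SGD 24,841.61

SGD 24,841.61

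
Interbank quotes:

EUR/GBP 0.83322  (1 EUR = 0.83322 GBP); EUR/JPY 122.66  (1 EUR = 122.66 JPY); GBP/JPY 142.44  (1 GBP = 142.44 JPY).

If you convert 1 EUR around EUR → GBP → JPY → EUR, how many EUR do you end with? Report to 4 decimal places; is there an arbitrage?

Around EUR → GBP → JPY → EUR: 1 × 0.83322 × 142.44 ÷ 122.66 = 0.967584
Product < 1; profitable direction is EUR → JPY → GBP → EUR.

0.9676 (arbitrage exists)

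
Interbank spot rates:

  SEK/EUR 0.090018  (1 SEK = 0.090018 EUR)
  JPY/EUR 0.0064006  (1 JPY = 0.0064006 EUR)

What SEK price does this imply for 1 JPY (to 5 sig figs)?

1 JPY × 0.0064006 = 0.0064006 EUR
0.0064006 EUR ÷ 0.090018 = 0.0711036 SEK

JPY/SEK = 0.071104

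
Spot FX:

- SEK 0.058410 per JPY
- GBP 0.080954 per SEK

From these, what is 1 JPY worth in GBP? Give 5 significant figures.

JPY/GBP = 0.0047285

1 JPY × 0.058410 = 0.05841 SEK
0.05841 SEK × 0.080954 = 0.00472852 GBP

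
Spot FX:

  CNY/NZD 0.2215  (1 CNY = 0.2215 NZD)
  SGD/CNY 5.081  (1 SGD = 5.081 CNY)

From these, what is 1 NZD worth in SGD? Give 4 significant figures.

1 NZD ÷ 0.2215 = 4.51467 CNY
4.51467 CNY ÷ 5.081 = 0.88854 SGD

NZD/SGD = 0.8885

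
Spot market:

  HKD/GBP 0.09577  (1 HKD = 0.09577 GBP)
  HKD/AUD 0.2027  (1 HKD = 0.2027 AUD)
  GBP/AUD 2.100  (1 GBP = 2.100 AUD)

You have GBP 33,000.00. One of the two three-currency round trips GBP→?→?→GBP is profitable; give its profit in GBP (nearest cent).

Profit: GBP 259.74

Profitable loop is GBP → HKD → AUD → GBP:
GBP 33,000.00 ÷ 0.09577 = HKD 344,575.55
HKD 344,575.55 × 0.2027 = AUD 69,845.46
AUD 69,845.46 ÷ 2.100 = GBP 33,259.74
Profit = GBP 33,259.74 − GBP 33,000.00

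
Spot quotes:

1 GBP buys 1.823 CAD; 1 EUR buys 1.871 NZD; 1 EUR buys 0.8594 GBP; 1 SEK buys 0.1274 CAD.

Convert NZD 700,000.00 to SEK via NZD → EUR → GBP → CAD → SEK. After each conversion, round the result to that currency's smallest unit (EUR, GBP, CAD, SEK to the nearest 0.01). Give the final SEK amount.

NZD 700,000.00 ÷ 1.871 = EUR 374,131.48
EUR 374,131.48 × 0.8594 = GBP 321,528.59
GBP 321,528.59 × 1.823 = CAD 586,146.62
CAD 586,146.62 ÷ 0.1274 = SEK 4,600,836.89

SEK 4,600,836.89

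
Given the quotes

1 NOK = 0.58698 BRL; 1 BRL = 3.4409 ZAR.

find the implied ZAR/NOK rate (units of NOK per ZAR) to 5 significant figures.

ZAR/NOK = 0.49511

1 ZAR ÷ 3.4409 = 0.290622 BRL
0.290622 BRL ÷ 0.58698 = 0.495113 NOK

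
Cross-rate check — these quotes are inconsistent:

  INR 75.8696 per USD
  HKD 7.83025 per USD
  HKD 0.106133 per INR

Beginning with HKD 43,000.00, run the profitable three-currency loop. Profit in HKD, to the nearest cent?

Profitable loop is HKD → USD → INR → HKD:
HKD 43,000.00 ÷ 7.83025 = USD 5,491.52
USD 5,491.52 × 75.8696 = INR 416,639.67
INR 416,639.67 × 0.106133 = HKD 44,219.22
Profit = HKD 44,219.22 − HKD 43,000.00

Profit: HKD 1,219.22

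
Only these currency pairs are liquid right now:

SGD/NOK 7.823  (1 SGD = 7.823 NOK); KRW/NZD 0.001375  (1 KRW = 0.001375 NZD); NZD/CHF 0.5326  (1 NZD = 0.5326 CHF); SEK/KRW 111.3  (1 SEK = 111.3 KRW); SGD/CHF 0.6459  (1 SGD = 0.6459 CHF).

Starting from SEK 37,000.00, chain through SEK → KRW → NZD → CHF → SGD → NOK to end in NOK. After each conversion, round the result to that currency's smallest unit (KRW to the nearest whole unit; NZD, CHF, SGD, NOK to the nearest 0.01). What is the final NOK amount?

NOK 36,526.60

SEK 37,000.00 × 111.3 = KRW 4,118,100
KRW 4,118,100 × 0.001375 = NZD 5,662.39
NZD 5,662.39 × 0.5326 = CHF 3,015.79
CHF 3,015.79 ÷ 0.6459 = SGD 4,669.13
SGD 4,669.13 × 7.823 = NOK 36,526.60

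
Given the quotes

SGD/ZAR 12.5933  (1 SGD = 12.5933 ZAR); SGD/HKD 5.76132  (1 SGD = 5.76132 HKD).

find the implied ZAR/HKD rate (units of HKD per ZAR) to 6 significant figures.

ZAR/HKD = 0.457491

1 ZAR ÷ 12.5933 = 0.0794073 SGD
0.0794073 SGD × 5.76132 = 0.457491 HKD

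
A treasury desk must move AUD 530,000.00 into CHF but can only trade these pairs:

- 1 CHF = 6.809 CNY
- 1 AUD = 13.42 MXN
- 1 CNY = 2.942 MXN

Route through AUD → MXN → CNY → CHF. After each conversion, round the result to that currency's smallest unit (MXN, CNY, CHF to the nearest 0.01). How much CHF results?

CHF 355,060.52

AUD 530,000.00 × 13.42 = MXN 7,112,600.00
MXN 7,112,600.00 ÷ 2.942 = CNY 2,417,607.07
CNY 2,417,607.07 ÷ 6.809 = CHF 355,060.52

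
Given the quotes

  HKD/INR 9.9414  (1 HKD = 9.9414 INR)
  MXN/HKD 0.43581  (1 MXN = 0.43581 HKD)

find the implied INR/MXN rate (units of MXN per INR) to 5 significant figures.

1 INR ÷ 9.9414 = 0.100589 HKD
0.100589 HKD ÷ 0.43581 = 0.23081 MXN

INR/MXN = 0.23081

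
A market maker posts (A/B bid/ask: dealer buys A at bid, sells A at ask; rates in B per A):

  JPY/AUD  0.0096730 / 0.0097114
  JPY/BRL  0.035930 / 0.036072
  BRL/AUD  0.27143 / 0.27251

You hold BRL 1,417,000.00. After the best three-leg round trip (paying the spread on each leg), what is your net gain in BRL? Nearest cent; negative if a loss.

Best loop BRL → AUD → JPY → BRL:
BRL 1,417,000.00 × 0.27143 (sell BRL at bid) = AUD 384,616.31
AUD 384,616.31 ÷ 0.0097114 (buy JPY at ask) = JPY 39,604,620
JPY 39,604,620 × 0.035930 (sell JPY at bid) = BRL 1,422,994.01

Net profit: BRL 5,994.01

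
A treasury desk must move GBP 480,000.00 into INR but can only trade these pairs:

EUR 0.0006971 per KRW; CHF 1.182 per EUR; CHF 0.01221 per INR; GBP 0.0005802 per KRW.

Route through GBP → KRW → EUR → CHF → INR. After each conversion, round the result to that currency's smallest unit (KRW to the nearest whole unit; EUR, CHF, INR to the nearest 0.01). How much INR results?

INR 55,829,072.07

GBP 480,000.00 ÷ 0.0005802 = KRW 827,300,931
KRW 827,300,931 × 0.0006971 = EUR 576,711.48
EUR 576,711.48 × 1.182 = CHF 681,672.97
CHF 681,672.97 ÷ 0.01221 = INR 55,829,072.07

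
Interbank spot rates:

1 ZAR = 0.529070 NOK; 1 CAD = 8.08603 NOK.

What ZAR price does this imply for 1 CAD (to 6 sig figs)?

CAD/ZAR = 15.2835

1 CAD × 8.08603 = 8.08603 NOK
8.08603 NOK ÷ 0.529070 = 15.2835 ZAR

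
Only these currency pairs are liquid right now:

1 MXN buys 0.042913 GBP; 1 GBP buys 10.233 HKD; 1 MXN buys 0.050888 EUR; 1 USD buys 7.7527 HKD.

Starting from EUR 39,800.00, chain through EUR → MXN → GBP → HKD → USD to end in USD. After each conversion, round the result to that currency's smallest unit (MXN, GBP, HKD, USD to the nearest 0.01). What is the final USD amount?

EUR 39,800.00 ÷ 0.050888 = MXN 782,109.73
MXN 782,109.73 × 0.042913 = GBP 33,562.67
GBP 33,562.67 × 10.233 = HKD 343,446.80
HKD 343,446.80 ÷ 7.7527 = USD 44,300.28

USD 44,300.28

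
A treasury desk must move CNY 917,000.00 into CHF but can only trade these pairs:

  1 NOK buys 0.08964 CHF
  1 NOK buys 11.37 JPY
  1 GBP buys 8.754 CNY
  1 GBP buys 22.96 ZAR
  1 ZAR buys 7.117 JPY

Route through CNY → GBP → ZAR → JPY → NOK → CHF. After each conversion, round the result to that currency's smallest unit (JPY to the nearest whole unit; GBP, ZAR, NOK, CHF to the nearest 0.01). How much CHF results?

CNY 917,000.00 ÷ 8.754 = GBP 104,752.11
GBP 104,752.11 × 22.96 = ZAR 2,405,108.45
ZAR 2,405,108.45 × 7.117 = JPY 17,117,157
JPY 17,117,157 ÷ 11.37 = NOK 1,505,466.75
NOK 1,505,466.75 × 0.08964 = CHF 134,950.04

CHF 134,950.04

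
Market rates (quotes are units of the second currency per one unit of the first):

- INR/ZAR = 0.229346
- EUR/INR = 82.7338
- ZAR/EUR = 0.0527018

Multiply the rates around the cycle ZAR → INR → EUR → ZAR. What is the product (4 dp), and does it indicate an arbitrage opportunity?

1.0000 (no arbitrage)

Around ZAR → INR → EUR → ZAR: 1 ÷ 0.229346 ÷ 82.7338 ÷ 0.0527018 = 1.000001
Product ≈ 1 (deviation 0.000%, within rounding noise).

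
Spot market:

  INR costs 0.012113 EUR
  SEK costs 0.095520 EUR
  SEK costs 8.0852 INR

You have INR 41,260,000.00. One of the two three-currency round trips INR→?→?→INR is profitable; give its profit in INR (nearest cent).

Profitable loop is INR → EUR → SEK → INR:
INR 41,260,000.00 × 0.012113 = EUR 499,782.38
EUR 499,782.38 ÷ 0.095520 = SEK 5,232,227.60
SEK 5,232,227.60 × 8.0852 = INR 42,303,606.56
Profit = INR 42,303,606.56 − INR 41,260,000.00

Profit: INR 1,043,606.56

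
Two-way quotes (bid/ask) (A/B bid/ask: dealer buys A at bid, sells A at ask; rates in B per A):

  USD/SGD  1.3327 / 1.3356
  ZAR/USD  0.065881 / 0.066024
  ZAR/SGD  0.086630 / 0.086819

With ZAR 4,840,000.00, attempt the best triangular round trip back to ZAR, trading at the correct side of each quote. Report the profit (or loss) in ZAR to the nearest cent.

Net profit: ZAR 54,667.14

Best loop ZAR → USD → SGD → ZAR:
ZAR 4,840,000.00 × 0.065881 (sell ZAR at bid) = USD 318,864.04
USD 318,864.04 × 1.3327 (sell USD at bid) = SGD 424,950.11
SGD 424,950.11 ÷ 0.086819 (buy ZAR at ask) = ZAR 4,894,667.14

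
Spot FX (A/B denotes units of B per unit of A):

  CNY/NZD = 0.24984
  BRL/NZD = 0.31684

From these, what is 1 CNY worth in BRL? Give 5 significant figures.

1 CNY × 0.24984 = 0.24984 NZD
0.24984 NZD ÷ 0.31684 = 0.788537 BRL

CNY/BRL = 0.78854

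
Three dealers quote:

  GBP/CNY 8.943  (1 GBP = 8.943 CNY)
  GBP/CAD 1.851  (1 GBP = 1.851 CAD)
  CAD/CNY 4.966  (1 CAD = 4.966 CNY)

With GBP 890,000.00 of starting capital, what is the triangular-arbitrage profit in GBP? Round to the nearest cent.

Profitable loop is GBP → CAD → CNY → GBP:
GBP 890,000.00 × 1.851 = CAD 1,647,390.00
CAD 1,647,390.00 × 4.966 = CNY 8,180,938.74
CNY 8,180,938.74 ÷ 8.943 = GBP 914,786.84
Profit = GBP 914,786.84 − GBP 890,000.00

Profit: GBP 24,786.84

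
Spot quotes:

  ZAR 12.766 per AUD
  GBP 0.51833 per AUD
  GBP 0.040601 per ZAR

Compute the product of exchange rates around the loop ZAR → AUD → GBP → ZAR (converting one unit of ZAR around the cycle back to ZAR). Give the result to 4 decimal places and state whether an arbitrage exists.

1.0000 (no arbitrage)

Around ZAR → AUD → GBP → ZAR: 1 ÷ 12.766 × 0.51833 ÷ 0.040601 = 1.000034
Product ≈ 1 (deviation 0.003%, within rounding noise).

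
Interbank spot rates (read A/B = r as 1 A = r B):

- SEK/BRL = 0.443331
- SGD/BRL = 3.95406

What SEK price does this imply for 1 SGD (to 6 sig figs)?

1 SGD × 3.95406 = 3.95406 BRL
3.95406 BRL ÷ 0.443331 = 8.91898 SEK

SGD/SEK = 8.91898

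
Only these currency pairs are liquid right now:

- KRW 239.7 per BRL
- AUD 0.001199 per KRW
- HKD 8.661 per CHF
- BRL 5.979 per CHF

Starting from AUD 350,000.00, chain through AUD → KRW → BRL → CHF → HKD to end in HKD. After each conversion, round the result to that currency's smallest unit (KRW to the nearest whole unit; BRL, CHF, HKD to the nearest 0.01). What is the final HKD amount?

HKD 1,764,088.24

AUD 350,000.00 ÷ 0.001199 = KRW 291,909,925
KRW 291,909,925 ÷ 239.7 = BRL 1,217,813.62
BRL 1,217,813.62 ÷ 5.979 = CHF 203,681.82
CHF 203,681.82 × 8.661 = HKD 1,764,088.24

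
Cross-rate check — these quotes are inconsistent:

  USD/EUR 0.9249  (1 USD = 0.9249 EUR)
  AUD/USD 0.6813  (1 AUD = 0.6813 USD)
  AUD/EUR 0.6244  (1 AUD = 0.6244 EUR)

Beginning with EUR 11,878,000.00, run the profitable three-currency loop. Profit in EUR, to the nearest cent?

Profit: EUR 109,085.28

Profitable loop is EUR → AUD → USD → EUR:
EUR 11,878,000.00 ÷ 0.6244 = AUD 19,023,062.14
AUD 19,023,062.14 × 0.6813 = USD 12,960,412.24
USD 12,960,412.24 × 0.9249 = EUR 11,987,085.28
Profit = EUR 11,987,085.28 − EUR 11,878,000.00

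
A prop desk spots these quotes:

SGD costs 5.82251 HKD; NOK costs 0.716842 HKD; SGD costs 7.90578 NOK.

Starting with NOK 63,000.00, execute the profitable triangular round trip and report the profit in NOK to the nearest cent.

Profit: NOK 1,726.57

Profitable loop is NOK → SGD → HKD → NOK:
NOK 63,000.00 ÷ 7.90578 = SGD 7,968.85
SGD 7,968.85 × 5.82251 = HKD 46,398.73
HKD 46,398.73 ÷ 0.716842 = NOK 64,726.57
Profit = NOK 64,726.57 − NOK 63,000.00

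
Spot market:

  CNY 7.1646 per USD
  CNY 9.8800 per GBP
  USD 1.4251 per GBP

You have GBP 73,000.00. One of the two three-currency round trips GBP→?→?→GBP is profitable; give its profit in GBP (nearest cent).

Profitable loop is GBP → USD → CNY → GBP:
GBP 73,000.00 × 1.4251 = USD 104,032.30
USD 104,032.30 × 7.1646 = CNY 745,349.82
CNY 745,349.82 ÷ 9.8800 = GBP 75,440.26
Profit = GBP 75,440.26 − GBP 73,000.00

Profit: GBP 2,440.26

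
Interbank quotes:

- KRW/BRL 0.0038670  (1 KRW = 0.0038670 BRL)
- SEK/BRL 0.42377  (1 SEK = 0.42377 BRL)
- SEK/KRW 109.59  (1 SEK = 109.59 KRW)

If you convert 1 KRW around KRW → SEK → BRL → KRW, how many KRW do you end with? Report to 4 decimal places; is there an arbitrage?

1.0000 (no arbitrage)

Around KRW → SEK → BRL → KRW: 1 ÷ 109.59 × 0.42377 ÷ 0.0038670 = 0.999966
Product ≈ 1 (deviation 0.003%, within rounding noise).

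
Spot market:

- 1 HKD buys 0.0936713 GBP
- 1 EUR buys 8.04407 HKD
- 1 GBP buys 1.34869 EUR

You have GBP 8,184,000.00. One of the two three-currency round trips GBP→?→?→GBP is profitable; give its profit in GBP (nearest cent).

Profit: GBP 132,874.48

Profitable loop is GBP → EUR → HKD → GBP:
GBP 8,184,000.00 × 1.34869 = EUR 11,037,678.96
EUR 11,037,678.96 × 8.04407 = HKD 88,787,862.19
HKD 88,787,862.19 × 0.0936713 = GBP 8,316,874.48
Profit = GBP 8,316,874.48 − GBP 8,184,000.00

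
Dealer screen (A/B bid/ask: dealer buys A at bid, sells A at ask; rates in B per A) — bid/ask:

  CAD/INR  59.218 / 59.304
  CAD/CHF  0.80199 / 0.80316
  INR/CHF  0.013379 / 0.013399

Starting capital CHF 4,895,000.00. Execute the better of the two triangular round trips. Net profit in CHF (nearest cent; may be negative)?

Best loop CHF → INR → CAD → CHF:
CHF 4,895,000.00 ÷ 0.013399 (buy INR at ask) = INR 365,325,770.58
INR 365,325,770.58 ÷ 59.304 (buy CAD at ask) = CAD 6,160,221.41
CAD 6,160,221.41 × 0.80199 (sell CAD at bid) = CHF 4,940,435.97

Net profit: CHF 45,435.97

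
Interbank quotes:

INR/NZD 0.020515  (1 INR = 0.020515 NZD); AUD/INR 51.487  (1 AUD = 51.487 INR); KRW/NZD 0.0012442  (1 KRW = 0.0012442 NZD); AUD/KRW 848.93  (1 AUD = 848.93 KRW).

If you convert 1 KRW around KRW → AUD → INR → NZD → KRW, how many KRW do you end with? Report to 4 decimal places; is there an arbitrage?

Around KRW → AUD → INR → NZD → KRW: 1 ÷ 848.93 × 51.487 × 0.020515 ÷ 0.0012442 = 1.000016
Product ≈ 1 (deviation 0.002%, within rounding noise).

1.0000 (no arbitrage)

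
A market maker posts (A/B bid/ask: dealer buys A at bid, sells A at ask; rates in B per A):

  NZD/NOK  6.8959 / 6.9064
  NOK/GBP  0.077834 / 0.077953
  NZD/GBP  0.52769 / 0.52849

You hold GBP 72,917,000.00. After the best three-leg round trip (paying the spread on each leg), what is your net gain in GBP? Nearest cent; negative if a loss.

Net profit: GBP 1,137,648.22

Best loop GBP → NZD → NOK → GBP:
GBP 72,917,000.00 ÷ 0.52849 (buy NZD at ask) = NZD 137,972,336.28
NZD 137,972,336.28 × 6.8959 (sell NZD at bid) = NOK 951,443,433.75
NOK 951,443,433.75 × 0.077834 (sell NOK at bid) = GBP 74,054,648.22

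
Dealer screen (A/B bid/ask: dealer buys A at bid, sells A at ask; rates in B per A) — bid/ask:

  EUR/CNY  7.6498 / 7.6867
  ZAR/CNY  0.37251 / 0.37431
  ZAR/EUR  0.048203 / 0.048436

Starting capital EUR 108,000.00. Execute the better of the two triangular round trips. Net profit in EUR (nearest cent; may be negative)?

Best loop EUR → ZAR → CNY → EUR:
EUR 108,000.00 ÷ 0.048436 (buy ZAR at ask) = ZAR 2,229,746.47
ZAR 2,229,746.47 × 0.37251 (sell ZAR at bid) = CNY 830,602.86
CNY 830,602.86 ÷ 7.6867 (buy EUR at ask) = EUR 108,057.15

Net profit: EUR 57.15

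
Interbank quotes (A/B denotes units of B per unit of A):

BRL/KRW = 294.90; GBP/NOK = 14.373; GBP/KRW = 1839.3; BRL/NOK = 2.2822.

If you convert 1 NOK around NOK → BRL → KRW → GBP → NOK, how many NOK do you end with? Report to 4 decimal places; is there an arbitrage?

Around NOK → BRL → KRW → GBP → NOK: 1 ÷ 2.2822 × 294.90 ÷ 1839.3 × 14.373 = 1.009755
Product > 1; profitable direction is NOK → BRL → KRW → GBP → NOK.

1.0098 (arbitrage exists)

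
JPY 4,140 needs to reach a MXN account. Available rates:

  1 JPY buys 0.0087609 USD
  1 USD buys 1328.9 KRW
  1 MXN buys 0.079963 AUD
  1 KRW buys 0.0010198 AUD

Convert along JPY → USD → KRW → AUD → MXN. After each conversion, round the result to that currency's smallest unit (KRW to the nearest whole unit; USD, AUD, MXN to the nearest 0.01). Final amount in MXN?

JPY 4,140 × 0.0087609 = USD 36.27
USD 36.27 × 1328.9 = KRW 48,199
KRW 48,199 × 0.0010198 = AUD 49.15
AUD 49.15 ÷ 0.079963 = MXN 614.66

MXN 614.66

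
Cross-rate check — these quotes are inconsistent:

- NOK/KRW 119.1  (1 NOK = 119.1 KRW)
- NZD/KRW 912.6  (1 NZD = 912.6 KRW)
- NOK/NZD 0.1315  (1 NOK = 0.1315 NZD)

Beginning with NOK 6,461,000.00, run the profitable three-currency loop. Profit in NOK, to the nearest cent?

Profitable loop is NOK → NZD → KRW → NOK:
NOK 6,461,000.00 × 0.1315 = NZD 849,621.50
NZD 849,621.50 × 912.6 = KRW 775,364,581
KRW 775,364,581 ÷ 119.1 = NOK 6,510,197.99
Profit = NOK 6,510,197.99 − NOK 6,461,000.00

Profit: NOK 49,197.99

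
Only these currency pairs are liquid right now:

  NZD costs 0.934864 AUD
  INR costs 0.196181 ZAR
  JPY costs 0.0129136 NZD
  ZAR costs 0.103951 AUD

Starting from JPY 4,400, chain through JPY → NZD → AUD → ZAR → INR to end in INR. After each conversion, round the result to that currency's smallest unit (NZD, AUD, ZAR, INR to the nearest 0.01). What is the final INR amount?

JPY 4,400 × 0.0129136 = NZD 56.82
NZD 56.82 × 0.934864 = AUD 53.12
AUD 53.12 ÷ 0.103951 = ZAR 511.01
ZAR 511.01 ÷ 0.196181 = INR 2,604.79

INR 2,604.79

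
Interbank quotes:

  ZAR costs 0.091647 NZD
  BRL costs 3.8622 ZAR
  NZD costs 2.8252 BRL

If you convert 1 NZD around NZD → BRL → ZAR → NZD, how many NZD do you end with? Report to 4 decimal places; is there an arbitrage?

Around NZD → BRL → ZAR → NZD: 1 × 2.8252 × 3.8622 × 0.091647 = 1.000005
Product ≈ 1 (deviation 0.001%, within rounding noise).

1.0000 (no arbitrage)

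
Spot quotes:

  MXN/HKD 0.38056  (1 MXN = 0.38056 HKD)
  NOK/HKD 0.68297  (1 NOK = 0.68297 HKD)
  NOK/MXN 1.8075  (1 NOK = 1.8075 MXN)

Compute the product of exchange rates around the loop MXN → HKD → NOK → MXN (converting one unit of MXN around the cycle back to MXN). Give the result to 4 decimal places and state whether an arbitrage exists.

1.0072 (arbitrage exists)

Around MXN → HKD → NOK → MXN: 1 × 0.38056 ÷ 0.68297 × 1.8075 = 1.007163
Product > 1; profitable direction is MXN → HKD → NOK → MXN.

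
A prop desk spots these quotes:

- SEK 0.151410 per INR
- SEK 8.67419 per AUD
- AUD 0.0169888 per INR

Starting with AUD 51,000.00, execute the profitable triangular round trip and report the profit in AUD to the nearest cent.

Profitable loop is AUD → INR → SEK → AUD:
AUD 51,000.00 ÷ 0.0169888 = INR 3,001,977.77
INR 3,001,977.77 × 0.151410 = SEK 454,529.45
SEK 454,529.45 ÷ 8.67419 = AUD 52,400.22
Profit = AUD 52,400.22 − AUD 51,000.00

Profit: AUD 1,400.22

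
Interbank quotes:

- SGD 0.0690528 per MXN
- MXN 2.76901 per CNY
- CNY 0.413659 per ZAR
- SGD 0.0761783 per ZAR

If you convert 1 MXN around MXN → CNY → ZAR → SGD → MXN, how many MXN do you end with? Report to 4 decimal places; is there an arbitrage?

Around MXN → CNY → ZAR → SGD → MXN: 1 ÷ 2.76901 ÷ 0.413659 × 0.0761783 ÷ 0.0690528 = 0.963126
Product < 1; profitable direction is MXN → SGD → ZAR → CNY → MXN.

0.9631 (arbitrage exists)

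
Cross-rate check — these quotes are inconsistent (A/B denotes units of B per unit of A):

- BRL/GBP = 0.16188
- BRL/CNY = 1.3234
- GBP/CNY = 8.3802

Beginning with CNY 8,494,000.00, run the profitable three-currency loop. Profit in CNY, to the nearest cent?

Profitable loop is CNY → BRL → GBP → CNY:
CNY 8,494,000.00 ÷ 1.3234 = BRL 6,418,316.46
BRL 6,418,316.46 × 0.16188 = GBP 1,038,997.07
GBP 1,038,997.07 × 8.3802 = CNY 8,707,003.23
Profit = CNY 8,707,003.23 − CNY 8,494,000.00

Profit: CNY 213,003.23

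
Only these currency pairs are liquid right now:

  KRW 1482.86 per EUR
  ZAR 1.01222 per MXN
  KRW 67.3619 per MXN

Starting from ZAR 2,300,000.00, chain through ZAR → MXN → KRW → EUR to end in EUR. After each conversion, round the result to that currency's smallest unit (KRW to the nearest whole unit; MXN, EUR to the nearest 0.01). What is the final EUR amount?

ZAR 2,300,000.00 ÷ 1.01222 = MXN 2,272,233.31
MXN 2,272,233.31 × 67.3619 = KRW 153,061,953
KRW 153,061,953 ÷ 1482.86 = EUR 103,220.77

EUR 103,220.77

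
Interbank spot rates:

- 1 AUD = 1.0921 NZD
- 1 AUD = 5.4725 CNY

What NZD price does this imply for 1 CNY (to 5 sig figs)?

1 CNY ÷ 5.4725 = 0.182732 AUD
0.182732 AUD × 1.0921 = 0.199561 NZD

CNY/NZD = 0.19956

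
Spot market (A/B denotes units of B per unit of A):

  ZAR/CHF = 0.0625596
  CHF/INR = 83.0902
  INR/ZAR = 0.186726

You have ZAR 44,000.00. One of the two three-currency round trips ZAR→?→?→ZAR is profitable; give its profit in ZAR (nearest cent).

Profitable loop is ZAR → INR → CHF → ZAR:
ZAR 44,000.00 ÷ 0.186726 = INR 235,639.39
INR 235,639.39 ÷ 83.0902 = CHF 2,835.95
CHF 2,835.95 ÷ 0.0625596 = ZAR 45,331.92
Profit = ZAR 45,331.92 − ZAR 44,000.00

Profit: ZAR 1,331.92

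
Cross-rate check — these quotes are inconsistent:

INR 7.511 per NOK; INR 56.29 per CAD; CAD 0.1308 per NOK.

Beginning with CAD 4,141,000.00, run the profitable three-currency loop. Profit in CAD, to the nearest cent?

Profit: CAD 83,389.94

Profitable loop is CAD → NOK → INR → CAD:
CAD 4,141,000.00 ÷ 0.1308 = NOK 31,659,021.41
NOK 31,659,021.41 × 7.511 = INR 237,790,909.79
INR 237,790,909.79 ÷ 56.29 = CAD 4,224,389.94
Profit = CAD 4,224,389.94 − CAD 4,141,000.00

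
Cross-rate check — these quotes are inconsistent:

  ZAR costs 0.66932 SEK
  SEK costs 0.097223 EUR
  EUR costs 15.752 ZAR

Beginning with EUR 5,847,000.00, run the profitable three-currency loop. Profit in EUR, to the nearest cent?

Profitable loop is EUR → ZAR → SEK → EUR:
EUR 5,847,000.00 × 15.752 = ZAR 92,101,944.00
ZAR 92,101,944.00 × 0.66932 = SEK 61,645,673.16
SEK 61,645,673.16 × 0.097223 = EUR 5,993,377.28
Profit = EUR 5,993,377.28 − EUR 5,847,000.00

Profit: EUR 146,377.28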